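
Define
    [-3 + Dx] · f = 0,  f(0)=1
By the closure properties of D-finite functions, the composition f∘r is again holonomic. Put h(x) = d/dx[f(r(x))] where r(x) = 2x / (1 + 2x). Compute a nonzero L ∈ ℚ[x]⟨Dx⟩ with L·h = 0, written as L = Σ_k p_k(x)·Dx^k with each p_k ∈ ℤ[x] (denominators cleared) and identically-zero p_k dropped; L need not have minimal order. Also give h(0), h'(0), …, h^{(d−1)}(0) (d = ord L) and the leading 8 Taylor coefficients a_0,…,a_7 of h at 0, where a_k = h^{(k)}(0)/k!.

f: a_k = 1, 3, 9/2, 9/2, 27/8, 81/40, 81/80, 243/560, …
L₀ from L_f via x↦r, Dx↦r'^{-1}Dx.
h₀' ⇒ L via d/dx closure of L₀.
L = (2 - 8·x) + (-1 - 4·x - 4·x^2)·Dx  (order 1).
h: a_k = 6, 12, -36, 24, 84, -1656/5, 3288/5, -25968/35, …
ICs: h(0) = 6.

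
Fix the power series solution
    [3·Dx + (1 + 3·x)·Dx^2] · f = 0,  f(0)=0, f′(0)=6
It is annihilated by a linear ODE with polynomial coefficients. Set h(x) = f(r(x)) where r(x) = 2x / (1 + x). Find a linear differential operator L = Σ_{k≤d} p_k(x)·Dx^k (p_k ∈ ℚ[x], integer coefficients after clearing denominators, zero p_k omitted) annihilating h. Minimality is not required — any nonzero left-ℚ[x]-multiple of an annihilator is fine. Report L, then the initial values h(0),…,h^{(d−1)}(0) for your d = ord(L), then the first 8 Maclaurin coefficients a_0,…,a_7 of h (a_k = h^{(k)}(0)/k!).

f: a_k = 0, 6, -9, 18, -81/2, 486/5, -243, 4374/7, …
h₀=f(r): pull back L_f along r ⇒ L₀.
L = (8 + 14·x)·Dx + (1 + 8·x + 7·x^2)·Dx^2  (order 2).
h: a_k = 0, 12, -48, 228, -1200, 33612/5, -39216, 1647084/7, …
ICs: h(0) = 0, h′(0) = 12.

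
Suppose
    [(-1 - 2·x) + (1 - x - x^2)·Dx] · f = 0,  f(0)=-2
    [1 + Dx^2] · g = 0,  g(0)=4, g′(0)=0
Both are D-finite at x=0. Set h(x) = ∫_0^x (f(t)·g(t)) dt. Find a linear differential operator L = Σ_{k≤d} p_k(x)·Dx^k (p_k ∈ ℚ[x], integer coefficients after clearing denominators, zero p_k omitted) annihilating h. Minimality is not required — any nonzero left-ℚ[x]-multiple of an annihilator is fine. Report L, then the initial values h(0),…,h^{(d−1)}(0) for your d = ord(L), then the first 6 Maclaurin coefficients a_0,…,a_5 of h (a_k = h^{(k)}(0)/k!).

L = (1 + x + x^2)·Dx + (2 + 4·x)·Dx^2 + (-1 + x + x^2)·Dx^3  (order 3).
h: a_k = 0, -8, -4, -4, -5, -97/15, …
ICs: h(0) = 0, h′(0) = -8, h′′(0) = -8.

f: a_k = -2, -2, -4, -6, -10, -16, …
g: a_k = 4, 0, -2, 0, 1/6, 0, …
Sym-product of L_f,L_g gives L₀ (≤ ord 2).
h=∫h₀ ⇒ L = L₀·Dx.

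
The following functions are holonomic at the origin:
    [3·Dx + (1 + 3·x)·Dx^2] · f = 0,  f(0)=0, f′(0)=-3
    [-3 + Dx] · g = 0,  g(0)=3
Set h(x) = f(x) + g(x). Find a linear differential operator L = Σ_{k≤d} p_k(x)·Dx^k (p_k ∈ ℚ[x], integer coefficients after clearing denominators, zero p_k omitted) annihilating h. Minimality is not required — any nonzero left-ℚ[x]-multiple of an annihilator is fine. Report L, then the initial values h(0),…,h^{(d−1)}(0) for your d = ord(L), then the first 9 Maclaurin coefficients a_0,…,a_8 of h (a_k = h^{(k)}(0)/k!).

L = (-27 - 27·x)·Dx + (3 - 18·x - 27·x^2)·Dx^2 + (2 + 9·x + 9·x^2)·Dx^3  (order 3).
h: a_k = 3, 6, 18, 9/2, 243/8, -1701/40, 9963/80, -174231/560, 3676347/4480, …
ICs: h(0) = 3, h′(0) = 6, h′′(0) = 36.

f: a_k = 0, -3, 9/2, -9, 81/4, -243/5, 243/2, -2187/7, 6561/8, …
g: a_k = 3, 9, 27/2, 27/2, 81/8, 243/40, 243/80, 729/560, 2187/4480, …
f+g: L₀ = lclm(L_f,L_g), ord ≤ 2+1.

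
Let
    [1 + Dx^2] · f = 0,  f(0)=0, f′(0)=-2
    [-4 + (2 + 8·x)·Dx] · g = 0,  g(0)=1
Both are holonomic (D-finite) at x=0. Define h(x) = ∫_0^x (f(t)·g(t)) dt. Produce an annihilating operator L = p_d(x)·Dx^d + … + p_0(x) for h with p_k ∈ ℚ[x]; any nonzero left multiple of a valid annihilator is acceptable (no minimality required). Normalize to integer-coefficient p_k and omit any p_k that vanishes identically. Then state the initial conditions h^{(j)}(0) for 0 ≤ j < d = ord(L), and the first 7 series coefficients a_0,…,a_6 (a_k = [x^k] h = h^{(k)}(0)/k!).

L = (13 + 8·x + 16·x^2)·Dx + (-4 - 16·x)·Dx^2 + (1 + 8·x + 16·x^2)·Dx^3  (order 3).
h: a_k = 0, 0, -1, -4/3, 13/12, -22/15, 1159/360, …
ICs: h(0) = 0, h′(0) = 0, h′′(0) = -2.

f: a_k = 0, -2, 0, 1/3, 0, -1/60, 0, …
g: a_k = 1, 2, -2, 4, -10, 28, -84, …
f·g: L₀ = L_f ⊗_s L_g, ord ≤ 2·1.
Integrate: L := L₀·Dx.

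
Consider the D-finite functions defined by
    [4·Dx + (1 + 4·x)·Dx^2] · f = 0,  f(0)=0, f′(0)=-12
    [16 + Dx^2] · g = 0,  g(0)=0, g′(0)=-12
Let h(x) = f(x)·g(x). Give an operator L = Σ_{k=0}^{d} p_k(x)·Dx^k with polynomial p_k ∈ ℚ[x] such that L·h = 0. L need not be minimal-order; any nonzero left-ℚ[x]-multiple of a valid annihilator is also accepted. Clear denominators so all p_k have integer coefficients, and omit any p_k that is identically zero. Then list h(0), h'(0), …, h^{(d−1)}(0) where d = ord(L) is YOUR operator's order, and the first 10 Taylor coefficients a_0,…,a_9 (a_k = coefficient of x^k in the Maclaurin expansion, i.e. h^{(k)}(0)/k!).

L = (-768 + 6144·x + 77824·x^2 + 262144·x^3 + 262144·x^4) + (256 + 5120·x + 24576·x^2 + 32768·x^3)·Dx + (1280·x + 10752·x^2 + 32768·x^3 + 32768·x^4)·Dx^2 + (16 + 320·x + 1536·x^2 + 2048·x^3)·Dx^3 + (3 + 56·x + 368·x^2 + 1024·x^3 + 1024·x^4)·Dx^4  (order 4).
h: a_k = 0, 0, 144, -288, 384, -1536, 5632, -95232/5, 462848/7, -1638400/7, …
ICs: h(0) = 0, h′(0) = 0, h′′(0) = 288, h′′′(0) = -1728.

f: a_k = 0, -12, 24, -64, 192, -3072/5, 2048, -49152/7, 24576, -262144/3, …
g: a_k = 0, -12, 0, 32, 0, -128/5, 0, 1024/105, 0, -2048/945, …
Product ⇒ symmetric product L₀, ord ≤ 4.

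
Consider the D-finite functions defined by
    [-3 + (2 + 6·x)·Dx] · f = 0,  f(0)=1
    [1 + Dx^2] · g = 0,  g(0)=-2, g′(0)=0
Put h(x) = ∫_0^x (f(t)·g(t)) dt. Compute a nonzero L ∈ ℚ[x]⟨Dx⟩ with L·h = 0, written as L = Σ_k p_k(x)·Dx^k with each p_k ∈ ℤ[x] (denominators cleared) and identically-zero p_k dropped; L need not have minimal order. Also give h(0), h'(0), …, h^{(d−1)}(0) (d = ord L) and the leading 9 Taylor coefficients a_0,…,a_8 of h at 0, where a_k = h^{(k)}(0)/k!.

f: a_k = 1, 3/2, -9/8, 27/16, -405/128, 1701/256, -15309/1024, 72171/2048, -2814669/32768, …
g: a_k = -2, 0, 1, 0, -1/12, 0, 1/360, 0, -1/20160, …
Product ⇒ symmetric product L₀, ord ≤ 2.
h=∫₀ˣh₀: take L = L₀·Dx.
L = (31 + 24·x + 36·x^2)·Dx + (-12 - 36·x)·Dx^2 + (4 + 24·x + 36·x^2)·Dx^3  (order 3).
h: a_k = 0, -2, -3/2, 13/12, -15/32, 983/960, -1501/768, 618229/161280, -982601/122880, …
ICs: h(0) = 0, h′(0) = -2, h′′(0) = -3.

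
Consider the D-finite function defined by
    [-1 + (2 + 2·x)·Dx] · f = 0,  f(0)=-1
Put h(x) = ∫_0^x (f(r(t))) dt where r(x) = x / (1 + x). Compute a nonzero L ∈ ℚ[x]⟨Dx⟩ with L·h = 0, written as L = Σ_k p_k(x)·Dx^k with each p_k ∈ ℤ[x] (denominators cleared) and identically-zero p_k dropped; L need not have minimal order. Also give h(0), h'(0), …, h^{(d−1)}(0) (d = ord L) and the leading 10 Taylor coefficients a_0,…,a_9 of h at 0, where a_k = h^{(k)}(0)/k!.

f: a_k = -1, -1/2, 1/8, -1/16, 5/128, -7/256, 21/1024, -33/2048, 429/32768, -715/65536, …
Change of var in L_f (x↦r) gives L₀.
∫: right-multiply L₀ by Dx.
L = -Dx + (2 + 6·x + 4·x^2)·Dx^2  (order 2).
h: a_k = 0, -1, -1/4, 5/24, -13/64, 141/640, -133/512, 2353/7168, -7205/16384, 182461/294912, …
ICs: h(0) = 0, h′(0) = -1.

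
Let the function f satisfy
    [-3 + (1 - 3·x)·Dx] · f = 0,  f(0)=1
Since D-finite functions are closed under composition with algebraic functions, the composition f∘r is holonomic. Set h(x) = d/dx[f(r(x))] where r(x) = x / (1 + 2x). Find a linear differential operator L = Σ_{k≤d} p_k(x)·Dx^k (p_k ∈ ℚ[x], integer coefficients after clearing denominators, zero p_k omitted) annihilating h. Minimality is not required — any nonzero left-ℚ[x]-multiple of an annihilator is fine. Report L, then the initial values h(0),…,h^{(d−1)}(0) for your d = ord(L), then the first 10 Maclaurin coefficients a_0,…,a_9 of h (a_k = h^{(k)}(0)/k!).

L = 4 + (-2 + 2·x)·Dx  (order 1).
h: a_k = 3, 6, 9, 12, 15, 18, 21, 24, 27, 30, …
ICs: h(0) = 3.

f: a_k = 1, 3, 9, 27, 81, 243, 729, 2187, 6561, 19683, …
f∘r: x↦r, Dx↦Dx/r' in L_f ⇒ L₀.
h=h₀': d/dx-closure on L₀ ⇒ L.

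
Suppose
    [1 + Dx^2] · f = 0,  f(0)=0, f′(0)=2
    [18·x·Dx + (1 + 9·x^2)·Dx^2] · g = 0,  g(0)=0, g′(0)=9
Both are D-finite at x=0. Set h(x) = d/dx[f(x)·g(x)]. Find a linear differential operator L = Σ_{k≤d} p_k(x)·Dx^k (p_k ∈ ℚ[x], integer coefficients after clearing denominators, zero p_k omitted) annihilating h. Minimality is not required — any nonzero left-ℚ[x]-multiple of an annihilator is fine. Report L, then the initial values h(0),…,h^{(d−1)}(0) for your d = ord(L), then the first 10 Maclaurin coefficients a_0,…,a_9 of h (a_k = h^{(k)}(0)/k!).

f: a_k = 0, 2, 0, -1/3, 0, 1/60, 0, -1/2520, 0, 1/181440, …
g: a_k = 0, 9, 0, -27, 0, 729/5, 0, -6561/7, 0, 6561, …
Product ⇒ symmetric product L₀, ord ≤ 4.
Differentiate: ansatz ord ≤ ord L₀ ⇒ L.
L = (38998 + 738774·x^2 + 15162957·x^4 + 3032640·x^6 - 78732·x^8 - 1771470·x^10 + 531441·x^12) + (20772·x + 1033884·x^3 + 7902360·x^5 + 2624400·x^7 + 1180980·x^9 + 2125764·x^11)·Dx + (39368 + 755028·x^2 + 15369750·x^4 + 3887028·x^6 + 314928·x^8 - 1417176·x^10 + 1062882·x^12)·Dx^2 + (20772·x + 1033884·x^3 + 7902360·x^5 + 2624400·x^7 + 1180980·x^9 + 2125764·x^11)·Dx^3 + (370 + 16254·x^2 + 206793·x^4 + 854388·x^6 + 393660·x^8 + 354294·x^10 + 531441·x^12)·Dx^4  (order 4).
h: a_k = 0, 36, 0, -228, 0, 3609/2, 0, -15389, 0, 1354436429/10080, …
ICs: h(0) = 0, h′(0) = 36, h′′(0) = 0, h′′′(0) = -1368.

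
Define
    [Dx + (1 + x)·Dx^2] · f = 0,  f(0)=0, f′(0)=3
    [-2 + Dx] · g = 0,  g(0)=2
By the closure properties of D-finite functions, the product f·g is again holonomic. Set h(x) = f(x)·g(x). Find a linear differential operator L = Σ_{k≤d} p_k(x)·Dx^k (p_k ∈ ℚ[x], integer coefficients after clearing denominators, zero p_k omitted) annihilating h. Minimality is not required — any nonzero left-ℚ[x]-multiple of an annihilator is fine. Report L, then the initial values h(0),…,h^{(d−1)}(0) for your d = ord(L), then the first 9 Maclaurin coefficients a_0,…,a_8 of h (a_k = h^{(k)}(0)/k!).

f: a_k = 0, 3, -3/2, 1, -3/4, 3/5, -1/2, 3/7, -3/8, …
g: a_k = 2, 4, 4, 8/3, 4/3, 8/15, 8/45, 16/315, 4/315, …
f·g: L₀ = L_f ⊗_s L_g, ord ≤ 2·1.
L = (2 + 4·x) + (-3 - 4·x)·Dx + (1 + x)·Dx^2  (order 2).
h: a_k = 0, 6, 9, 8, 9/2, 11/5, 2/3, 34/105, -1/60, …
ICs: h(0) = 0, h′(0) = 6.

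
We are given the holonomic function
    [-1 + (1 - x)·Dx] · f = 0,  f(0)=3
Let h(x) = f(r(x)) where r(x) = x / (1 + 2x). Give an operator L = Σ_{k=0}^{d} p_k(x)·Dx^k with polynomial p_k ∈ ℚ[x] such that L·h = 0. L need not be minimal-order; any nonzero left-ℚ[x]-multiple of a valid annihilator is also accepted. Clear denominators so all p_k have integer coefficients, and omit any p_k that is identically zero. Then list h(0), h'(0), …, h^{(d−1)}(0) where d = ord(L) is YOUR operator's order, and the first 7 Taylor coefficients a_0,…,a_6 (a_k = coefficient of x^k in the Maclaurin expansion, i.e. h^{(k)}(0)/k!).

f: a_k = 3, 3, 3, 3, 3, 3, 3, …
f∘r: x↦r, Dx↦Dx/r' in L_f ⇒ L₀.
L = -1 + (1 + 3·x + 2·x^2)·Dx  (order 1).
h: a_k = 3, 3, -3, 3, -3, 3, -3, …
ICs: h(0) = 3.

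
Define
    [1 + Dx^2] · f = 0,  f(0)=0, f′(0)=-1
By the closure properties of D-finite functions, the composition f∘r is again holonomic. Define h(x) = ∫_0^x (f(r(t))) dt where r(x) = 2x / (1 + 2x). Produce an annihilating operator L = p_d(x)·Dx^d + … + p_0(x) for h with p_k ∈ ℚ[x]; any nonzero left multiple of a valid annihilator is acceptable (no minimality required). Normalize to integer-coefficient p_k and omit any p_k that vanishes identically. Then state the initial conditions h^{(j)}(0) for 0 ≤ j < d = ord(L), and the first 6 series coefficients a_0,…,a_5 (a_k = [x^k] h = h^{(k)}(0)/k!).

L = 4·Dx + (4 + 24·x + 48·x^2 + 32·x^3)·Dx^2 + (1 + 8·x + 24·x^2 + 32·x^3 + 16·x^4)·Dx^3  (order 3).
h: a_k = 0, 0, -1, 4/3, -5/3, 8/5, …
ICs: h(0) = 0, h′(0) = 0, h′′(0) = -2.

f: a_k = 0, -1, 0, 1/6, 0, -1/120, …
h₀=f(r): pull back L_f along r ⇒ L₀.
∫: right-multiply L₀ by Dx.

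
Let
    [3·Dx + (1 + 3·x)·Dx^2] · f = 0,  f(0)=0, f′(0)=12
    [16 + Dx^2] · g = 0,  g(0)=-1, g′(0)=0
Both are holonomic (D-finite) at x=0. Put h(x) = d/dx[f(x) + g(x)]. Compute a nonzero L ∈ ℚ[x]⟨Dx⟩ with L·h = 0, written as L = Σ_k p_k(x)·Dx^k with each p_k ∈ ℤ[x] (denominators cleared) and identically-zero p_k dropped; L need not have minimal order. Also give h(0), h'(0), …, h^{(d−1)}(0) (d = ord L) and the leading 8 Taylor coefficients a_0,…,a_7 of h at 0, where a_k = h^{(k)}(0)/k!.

f: a_k = 0, 12, -18, 36, -81, 972/5, -486, 8748/7, …
g: a_k = -1, 0, 8, 0, -32/3, 0, 256/45, 0, …
f+g: L₀ = lclm(L_f,L_g), ord ≤ 2+2.
h=h₀': d/dx-closure on L₀ ⇒ L.
L = (1680 + 2304·x + 3456·x^2) + (272 + 1584·x + 3456·x^2 + 3456·x^3)·Dx + (105 + 144·x + 216·x^2)·Dx^2 + (17 + 99·x + 216·x^2 + 216·x^3)·Dx^3  (order 3).
h: a_k = 12, -20, 108, -1100/3, 972, -43228/15, 8748, -8270956/315, …
ICs: h(0) = 12, h′(0) = -20, h′′(0) = 216.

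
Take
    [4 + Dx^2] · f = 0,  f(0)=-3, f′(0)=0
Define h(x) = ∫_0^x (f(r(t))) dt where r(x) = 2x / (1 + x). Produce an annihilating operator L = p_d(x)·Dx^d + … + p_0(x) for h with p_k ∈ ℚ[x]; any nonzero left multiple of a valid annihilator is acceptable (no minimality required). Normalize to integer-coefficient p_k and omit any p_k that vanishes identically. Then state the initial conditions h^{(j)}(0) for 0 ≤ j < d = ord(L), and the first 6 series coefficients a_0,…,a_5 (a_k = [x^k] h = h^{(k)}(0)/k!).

L = 16·Dx + (2 + 6·x + 6·x^2 + 2·x^3)·Dx^2 + (1 + 4·x + 6·x^2 + 4·x^3 + x^4)·Dx^3  (order 3).
h: a_k = 0, -3, 0, 8, -12, 8, …
ICs: h(0) = 0, h′(0) = -3, h′′(0) = 0.

f: a_k = -3, 0, 6, 0, -2, 0, …
f∘r: x↦r, Dx↦Dx/r' in L_f ⇒ L₀.
h=∫₀ˣh₀: take L = L₀·Dx.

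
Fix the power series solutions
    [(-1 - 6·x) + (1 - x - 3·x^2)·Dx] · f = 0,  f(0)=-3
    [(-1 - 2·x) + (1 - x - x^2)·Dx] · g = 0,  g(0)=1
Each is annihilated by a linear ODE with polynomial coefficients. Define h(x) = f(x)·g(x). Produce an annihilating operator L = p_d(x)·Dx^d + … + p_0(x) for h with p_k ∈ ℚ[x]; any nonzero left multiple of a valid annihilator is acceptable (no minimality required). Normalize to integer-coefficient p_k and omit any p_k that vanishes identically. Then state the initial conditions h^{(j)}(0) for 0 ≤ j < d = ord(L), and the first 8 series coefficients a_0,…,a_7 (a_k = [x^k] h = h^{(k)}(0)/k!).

L = (-2 - 6·x + 12·x^2 + 12·x^3) + (1 - 2·x - 3·x^2 + 4·x^3 + 3·x^4)·Dx  (order 1).
h: a_k = -3, -6, -21, -48, -126, -294, -711, -1656, …
ICs: h(0) = -3.

f: a_k = -3, -3, -12, -21, -57, -120, -291, -651, …
g: a_k = 1, 1, 2, 3, 5, 8, 13, 21, …
Sym-product of L_f,L_g gives L₀ (≤ ord 1).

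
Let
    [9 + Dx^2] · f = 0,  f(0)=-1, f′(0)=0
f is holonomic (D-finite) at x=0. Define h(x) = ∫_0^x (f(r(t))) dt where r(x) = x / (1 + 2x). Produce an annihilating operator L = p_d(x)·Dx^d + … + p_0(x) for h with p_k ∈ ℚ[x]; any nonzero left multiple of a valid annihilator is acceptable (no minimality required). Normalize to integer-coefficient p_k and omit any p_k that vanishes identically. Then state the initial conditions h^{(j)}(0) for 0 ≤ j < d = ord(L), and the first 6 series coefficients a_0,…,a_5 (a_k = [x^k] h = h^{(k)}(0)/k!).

L = 9·Dx + (4 + 24·x + 48·x^2 + 32·x^3)·Dx^2 + (1 + 8·x + 24·x^2 + 32·x^3 + 16·x^4)·Dx^3  (order 3).
h: a_k = 0, -1, 0, 3/2, -9/2, 81/8, …
ICs: h(0) = 0, h′(0) = -1, h′′(0) = 0.

f: a_k = -1, 0, 9/2, 0, -27/8, 0, …
L₀ from L_f via x↦r, Dx↦r'^{-1}Dx.
Integrate: L := L₀·Dx.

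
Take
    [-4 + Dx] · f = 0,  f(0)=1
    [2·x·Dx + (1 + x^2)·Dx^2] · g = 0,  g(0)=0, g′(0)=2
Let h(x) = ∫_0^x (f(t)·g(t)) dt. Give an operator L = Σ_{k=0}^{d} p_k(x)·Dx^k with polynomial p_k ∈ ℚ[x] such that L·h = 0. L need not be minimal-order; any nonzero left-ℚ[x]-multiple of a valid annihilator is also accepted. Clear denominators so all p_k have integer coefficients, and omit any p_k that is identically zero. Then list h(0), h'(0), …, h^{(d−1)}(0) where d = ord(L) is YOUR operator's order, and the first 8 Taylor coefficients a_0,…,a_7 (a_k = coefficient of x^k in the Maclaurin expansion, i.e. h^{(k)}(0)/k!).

L = (16 - 8·x + 16·x^2)·Dx + (-8 + 2·x - 8·x^2)·Dx^2 + (1 + x^2)·Dx^3  (order 3).
h: a_k = 0, 0, 1, 8/3, 23/6, 56/15, 41/15, 104/63, …
ICs: h(0) = 0, h′(0) = 0, h′′(0) = 2.

f: a_k = 1, 4, 8, 32/3, 32/3, 128/15, 256/45, 1024/315, …
g: a_k = 0, 2, 0, -2/3, 0, 2/5, 0, -2/7, …
L₀ := L_f ⊗_s L_g (sym. prod.), ord ≤ 2.
h=∫h₀ ⇒ L = L₀·Dx.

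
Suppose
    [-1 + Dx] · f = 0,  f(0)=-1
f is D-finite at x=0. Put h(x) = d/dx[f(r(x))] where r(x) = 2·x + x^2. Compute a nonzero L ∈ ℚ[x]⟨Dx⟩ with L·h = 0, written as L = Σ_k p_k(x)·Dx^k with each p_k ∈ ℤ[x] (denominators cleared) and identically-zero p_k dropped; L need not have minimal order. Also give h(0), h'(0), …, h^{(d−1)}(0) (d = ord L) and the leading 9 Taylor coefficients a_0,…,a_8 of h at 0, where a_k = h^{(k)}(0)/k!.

L = (3 + 4·x + 2·x^2) + (-1 - x)·Dx  (order 1).
h: a_k = -2, -6, -10, -38/3, -13, -173/15, -407/45, -45/7, -5281/1260, …
ICs: h(0) = -2.

f: a_k = -1, -1, -1/2, -1/6, -1/24, -1/120, -1/720, -1/5040, -1/40320, …
Substitute x→r, Dx→(1/r')Dx; clear ⇒ L₀.
h₀' ⇒ L via d/dx closure of L₀.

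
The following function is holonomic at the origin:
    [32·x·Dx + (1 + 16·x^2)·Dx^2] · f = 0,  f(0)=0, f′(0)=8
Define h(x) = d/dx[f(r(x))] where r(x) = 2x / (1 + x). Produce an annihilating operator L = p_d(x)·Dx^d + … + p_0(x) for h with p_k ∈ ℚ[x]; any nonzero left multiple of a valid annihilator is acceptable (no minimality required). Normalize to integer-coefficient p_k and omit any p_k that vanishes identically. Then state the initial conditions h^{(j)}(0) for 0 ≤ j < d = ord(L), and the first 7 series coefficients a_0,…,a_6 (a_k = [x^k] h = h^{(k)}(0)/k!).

f: a_k = 0, 8, 0, -128/3, 0, 2048/5, 0, …
L₀ from L_f via x↦r, Dx↦r'^{-1}Dx.
Differentiate: ansatz ord ≤ ord L₀ ⇒ L.
L = (2 + 130·x) + (1 + 2·x + 65·x^2)·Dx  (order 1).
h: a_k = 16, -32, -976, 4032, 55376, -372832, -2853776, …
ICs: h(0) = 16.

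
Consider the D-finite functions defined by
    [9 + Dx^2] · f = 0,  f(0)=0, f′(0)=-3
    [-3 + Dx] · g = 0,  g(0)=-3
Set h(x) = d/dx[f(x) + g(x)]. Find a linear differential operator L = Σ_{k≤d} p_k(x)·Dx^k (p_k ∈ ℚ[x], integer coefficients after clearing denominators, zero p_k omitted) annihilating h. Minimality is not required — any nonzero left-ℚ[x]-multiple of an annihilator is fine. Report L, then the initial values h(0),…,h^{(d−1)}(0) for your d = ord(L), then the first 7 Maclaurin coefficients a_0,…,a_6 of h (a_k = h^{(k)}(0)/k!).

L = 27 - 9·Dx + 3·Dx^2 - Dx^3  (order 3).
h: a_k = -12, -27, -27, -81/2, -81/2, -729/40, -243/40, …
ICs: h(0) = -12, h′(0) = -27, h′′(0) = -54.

f: a_k = 0, -3, 0, 9/2, 0, -81/40, 0, …
g: a_k = -3, -9, -27/2, -27/2, -81/8, -243/40, -243/80, …
Weyl lclm of L_f,L_g ⇒ L₀ (ord ≤ 3).
h₀' ⇒ L via d/dx closure of L₀.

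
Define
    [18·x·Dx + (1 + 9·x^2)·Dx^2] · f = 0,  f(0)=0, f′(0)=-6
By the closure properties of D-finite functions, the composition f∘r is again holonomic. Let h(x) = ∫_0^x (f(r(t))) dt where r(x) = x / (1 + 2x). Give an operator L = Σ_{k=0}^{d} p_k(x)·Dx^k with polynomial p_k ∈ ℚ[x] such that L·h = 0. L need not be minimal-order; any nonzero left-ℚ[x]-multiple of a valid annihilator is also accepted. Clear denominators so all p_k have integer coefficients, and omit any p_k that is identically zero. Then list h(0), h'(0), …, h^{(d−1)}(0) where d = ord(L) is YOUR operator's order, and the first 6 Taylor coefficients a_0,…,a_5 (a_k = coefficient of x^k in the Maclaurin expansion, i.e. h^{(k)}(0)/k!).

L = (4 + 26·x)·Dx^2 + (1 + 4·x + 13·x^2)·Dx^3  (order 3).
h: a_k = 0, 0, -3, 4, -3/2, -12, …
ICs: h(0) = 0, h′(0) = 0, h′′(0) = -6.

f: a_k = 0, -6, 0, 18, 0, -486/5, …
Substitute x→r, Dx→(1/r')Dx; clear ⇒ L₀.
h=∫₀ˣh₀: take L = L₀·Dx.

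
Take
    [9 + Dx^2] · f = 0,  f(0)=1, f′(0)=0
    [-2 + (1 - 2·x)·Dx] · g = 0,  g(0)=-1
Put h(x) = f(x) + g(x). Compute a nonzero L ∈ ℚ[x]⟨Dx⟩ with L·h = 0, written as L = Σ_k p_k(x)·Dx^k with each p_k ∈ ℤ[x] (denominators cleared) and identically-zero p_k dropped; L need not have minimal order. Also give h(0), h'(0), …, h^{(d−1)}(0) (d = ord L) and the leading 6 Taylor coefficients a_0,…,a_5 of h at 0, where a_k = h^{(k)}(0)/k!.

L = (-594 + 648·x - 648·x^2) + (153 - 630·x + 972·x^2 - 648·x^3)·Dx + (-66 + 72·x - 72·x^2)·Dx^2 + (17 - 70·x + 108·x^2 - 72·x^3)·Dx^3  (order 3).
h: a_k = 0, -2, -17/2, -8, -101/8, -32, …
ICs: h(0) = 0, h′(0) = -2, h′′(0) = -17.

f: a_k = 1, 0, -9/2, 0, 27/8, 0, …
g: a_k = -1, -2, -4, -8, -16, -32, …
L₀ := lclm(L_f,L_g); ord L₀ ≤ 2+1.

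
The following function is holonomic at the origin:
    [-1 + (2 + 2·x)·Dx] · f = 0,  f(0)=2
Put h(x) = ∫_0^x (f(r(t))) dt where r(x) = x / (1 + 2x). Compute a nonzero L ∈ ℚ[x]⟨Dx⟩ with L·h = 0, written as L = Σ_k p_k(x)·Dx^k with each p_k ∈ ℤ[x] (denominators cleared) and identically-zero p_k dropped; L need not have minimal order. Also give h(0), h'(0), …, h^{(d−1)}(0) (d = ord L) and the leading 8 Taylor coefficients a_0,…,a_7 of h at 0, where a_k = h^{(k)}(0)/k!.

L = -Dx + (2 + 10·x + 12·x^2)·Dx^2  (order 2).
h: a_k = 0, 2, 1/2, -3/4, 41/32, -757/320, 1181/256, -33645/3584, …
ICs: h(0) = 0, h′(0) = 2.

f: a_k = 2, 1, -1/4, 1/8, -5/64, 7/128, -21/512, 33/1024, …
Change of var in L_f (x↦r) gives L₀.
∫: right-multiply L₀ by Dx.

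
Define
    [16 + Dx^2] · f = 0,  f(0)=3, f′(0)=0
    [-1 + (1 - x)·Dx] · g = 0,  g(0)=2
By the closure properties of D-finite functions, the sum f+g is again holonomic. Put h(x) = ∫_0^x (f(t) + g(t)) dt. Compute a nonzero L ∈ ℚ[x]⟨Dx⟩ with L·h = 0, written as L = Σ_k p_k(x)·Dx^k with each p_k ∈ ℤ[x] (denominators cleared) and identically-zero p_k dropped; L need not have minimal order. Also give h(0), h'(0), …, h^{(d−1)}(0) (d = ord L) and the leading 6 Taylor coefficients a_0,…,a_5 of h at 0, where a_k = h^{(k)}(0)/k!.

L = (-176 + 256·x - 128·x^2)·Dx + (144 - 400·x + 384·x^2 - 128·x^3)·Dx^2 + (-11 + 16·x - 8·x^2)·Dx^3 + (9 - 25·x + 24·x^2 - 8·x^3)·Dx^4  (order 4).
h: a_k = 0, 5, 1, -22/3, 1/2, 34/5, …
ICs: h(0) = 0, h′(0) = 5, h′′(0) = 2, h′′′(0) = -44.

f: a_k = 3, 0, -24, 0, 32, 0, …
g: a_k = 2, 2, 2, 2, 2, 2, …
L₀ := lclm(L_f,L_g); ord L₀ ≤ 2+1.
h=∫₀ˣh₀: take L = L₀·Dx.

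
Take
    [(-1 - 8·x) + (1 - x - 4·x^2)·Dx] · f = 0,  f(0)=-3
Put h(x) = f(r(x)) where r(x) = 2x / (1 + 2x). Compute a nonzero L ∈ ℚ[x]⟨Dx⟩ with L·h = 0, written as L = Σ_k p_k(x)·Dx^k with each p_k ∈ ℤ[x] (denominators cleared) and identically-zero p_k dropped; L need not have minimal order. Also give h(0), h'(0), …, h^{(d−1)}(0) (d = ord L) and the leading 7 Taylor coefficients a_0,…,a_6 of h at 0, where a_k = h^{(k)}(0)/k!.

L = (2 + 36·x) + (-1 - 4·x + 12·x^2 + 32·x^3)·Dx  (order 1).
h: a_k = -3, -6, -48, 0, -768, 1536, -15360, …
ICs: h(0) = -3.

f: a_k = -3, -3, -15, -27, -87, -195, -543, …
Substitute x→r, Dx→(1/r')Dx; clear ⇒ L₀.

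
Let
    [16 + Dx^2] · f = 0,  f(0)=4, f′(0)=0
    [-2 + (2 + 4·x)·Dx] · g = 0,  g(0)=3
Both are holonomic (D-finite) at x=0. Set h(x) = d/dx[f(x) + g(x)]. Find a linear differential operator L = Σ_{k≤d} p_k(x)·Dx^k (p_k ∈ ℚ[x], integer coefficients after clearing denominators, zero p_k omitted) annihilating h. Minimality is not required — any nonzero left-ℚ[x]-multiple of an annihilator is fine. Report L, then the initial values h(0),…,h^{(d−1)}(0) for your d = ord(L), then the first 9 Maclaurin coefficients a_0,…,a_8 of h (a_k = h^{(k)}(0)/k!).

L = (-496 - 1024·x - 1024·x^2) + (-304 - 1632·x - 3072·x^2 - 2048·x^3)·Dx + (-31 - 64·x - 64·x^2)·Dx^2 + (-19 - 102·x - 192·x^2 - 128·x^3)·Dx^3  (order 3).
h: a_k = 3, -67, 9/2, 979/6, 105/8, -19219/120, 693/16, -143261/5040, 19305/128, …
ICs: h(0) = 3, h′(0) = -67, h′′(0) = 9.

f: a_k = 4, 0, -32, 0, 128/3, 0, -1024/45, 0, 2048/315, …
g: a_k = 3, 3, -3/2, 3/2, -15/8, 21/8, -63/16, 99/16, -1287/128, …
Weyl lclm of L_f,L_g ⇒ L₀ (ord ≤ 3).
Derive L from L₀ (diff closure).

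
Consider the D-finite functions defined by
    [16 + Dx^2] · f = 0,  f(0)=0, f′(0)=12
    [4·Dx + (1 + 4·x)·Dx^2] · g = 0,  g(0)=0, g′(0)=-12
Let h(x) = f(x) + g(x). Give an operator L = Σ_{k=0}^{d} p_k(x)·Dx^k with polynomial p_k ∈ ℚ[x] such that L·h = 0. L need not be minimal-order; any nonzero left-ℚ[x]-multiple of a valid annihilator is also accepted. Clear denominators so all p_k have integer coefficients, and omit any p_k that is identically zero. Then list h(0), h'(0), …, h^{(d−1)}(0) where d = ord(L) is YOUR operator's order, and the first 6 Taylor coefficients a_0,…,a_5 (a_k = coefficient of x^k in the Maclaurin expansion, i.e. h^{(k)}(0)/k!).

f: a_k = 0, 12, 0, -32, 0, 128/5, …
g: a_k = 0, -12, 24, -64, 192, -3072/5, …
h₀=f+g: left-lcm gives L₀, ord ≤ 4.
L = (448 + 512·x + 1024·x^2)·Dx + (48 + 320·x + 768·x^2 + 1024·x^3)·Dx^2 + (28 + 32·x + 64·x^2)·Dx^3 + (3 + 20·x + 48·x^2 + 64·x^3)·Dx^4  (order 4).
h: a_k = 0, 0, 24, -96, 192, -2944/5, …
ICs: h(0) = 0, h′(0) = 0, h′′(0) = 48, h′′′(0) = -576.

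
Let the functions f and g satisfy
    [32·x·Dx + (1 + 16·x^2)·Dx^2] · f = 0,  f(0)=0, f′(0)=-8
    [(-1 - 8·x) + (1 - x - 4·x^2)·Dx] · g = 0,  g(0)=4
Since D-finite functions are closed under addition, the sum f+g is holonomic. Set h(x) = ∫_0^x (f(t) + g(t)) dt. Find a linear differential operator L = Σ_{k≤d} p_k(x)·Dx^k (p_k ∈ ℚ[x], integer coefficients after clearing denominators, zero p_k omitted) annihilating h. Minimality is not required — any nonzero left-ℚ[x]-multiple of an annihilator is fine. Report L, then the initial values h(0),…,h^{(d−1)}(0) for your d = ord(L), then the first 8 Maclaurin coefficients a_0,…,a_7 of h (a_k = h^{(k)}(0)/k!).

L = (160 - 640·x - 14848·x^2 - 36864·x^3 - 178176·x^4 - 98304·x^6)·Dx^2 + (-43 - 336·x - 16·x^2 - 3072·x^3 - 35072·x^4 - 124928·x^5 - 12288·x^6 - 98304·x^7)·Dx^3 + (5 + 23·x + 272·x^2 + 16·x^3 + 2368·x^4 - 5888·x^5 - 12288·x^6 - 4096·x^7 - 16384·x^8)·Dx^4  (order 4).
h: a_k = 0, 4, -2, 20/3, 59/3, 116/5, -374/15, 724/7, …
ICs: h(0) = 0, h′(0) = 4, h′′(0) = -4, h′′′(0) = 40.

f: a_k = 0, -8, 0, 128/3, 0, -2048/5, 0, 32768/7, …
g: a_k = 4, 4, 20, 36, 116, 260, 724, 1764, …
L₀ := lclm(L_f,L_g); ord L₀ ≤ 2+1.
h=∫h₀ ⇒ L = L₀·Dx.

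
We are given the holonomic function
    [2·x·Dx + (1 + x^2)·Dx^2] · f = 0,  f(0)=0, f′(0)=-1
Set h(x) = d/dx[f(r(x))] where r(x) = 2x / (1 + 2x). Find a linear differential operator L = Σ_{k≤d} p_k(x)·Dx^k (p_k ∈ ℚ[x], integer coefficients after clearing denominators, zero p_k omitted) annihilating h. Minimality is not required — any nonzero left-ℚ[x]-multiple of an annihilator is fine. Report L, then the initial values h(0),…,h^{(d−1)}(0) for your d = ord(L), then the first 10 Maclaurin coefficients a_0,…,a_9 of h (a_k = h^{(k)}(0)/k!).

L = (4 + 16·x) + (1 + 4·x + 8·x^2)·Dx  (order 1).
h: a_k = -2, 8, -16, 0, 128, -512, 1024, 0, -8192, 32768, …
ICs: h(0) = -2.

f: a_k = 0, -1, 0, 1/3, 0, -1/5, 0, 1/7, 0, -1/9, …
Substitute x→r, Dx→(1/r')Dx; clear ⇒ L₀.
h=h₀': d/dx-closure on L₀ ⇒ L.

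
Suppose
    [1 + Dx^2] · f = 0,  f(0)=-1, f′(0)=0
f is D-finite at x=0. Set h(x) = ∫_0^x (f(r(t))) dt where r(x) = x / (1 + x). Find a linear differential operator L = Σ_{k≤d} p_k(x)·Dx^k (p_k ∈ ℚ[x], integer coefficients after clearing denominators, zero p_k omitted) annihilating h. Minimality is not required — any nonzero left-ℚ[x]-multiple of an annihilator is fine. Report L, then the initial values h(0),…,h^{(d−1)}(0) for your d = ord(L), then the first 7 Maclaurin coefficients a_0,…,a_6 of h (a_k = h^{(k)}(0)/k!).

L = Dx + (2 + 6·x + 6·x^2 + 2·x^3)·Dx^2 + (1 + 4·x + 6·x^2 + 4·x^3 + x^4)·Dx^3  (order 3).
h: a_k = 0, -1, 0, 1/6, -1/4, 7/24, -11/36, …
ICs: h(0) = 0, h′(0) = -1, h′′(0) = 0.

f: a_k = -1, 0, 1/2, 0, -1/24, 0, 1/720, …
L₀ from L_f via x↦r, Dx↦r'^{-1}Dx.
h=∫h₀ ⇒ L = L₀·Dx.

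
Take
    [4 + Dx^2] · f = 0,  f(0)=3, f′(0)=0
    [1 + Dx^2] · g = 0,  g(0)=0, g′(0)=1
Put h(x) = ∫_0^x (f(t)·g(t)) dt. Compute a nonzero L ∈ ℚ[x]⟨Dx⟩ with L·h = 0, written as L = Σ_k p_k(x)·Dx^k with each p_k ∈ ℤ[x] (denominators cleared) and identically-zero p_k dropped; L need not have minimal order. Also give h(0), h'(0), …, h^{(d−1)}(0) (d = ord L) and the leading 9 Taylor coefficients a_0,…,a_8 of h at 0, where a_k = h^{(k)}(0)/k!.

f: a_k = 3, 0, -6, 0, 2, 0, -4/15, 0, 2/105, …
g: a_k = 0, 1, 0, -1/6, 0, 1/120, 0, -1/5040, 0, …
h₀=f·g: eliminate ⇒ L₀, order ≤ 2·2.
h=∫₀ˣh₀: take L = L₀·Dx.
L = 9·Dx + 10·Dx^3 + Dx^5  (order 5).
h: a_k = 0, 0, 3/2, 0, -13/8, 0, 121/240, 0, -1093/13440, …
ICs: h(0) = 0, h′(0) = 0, h′′(0) = 3, h′′′(0) = 0, h′′′′(0) = -39.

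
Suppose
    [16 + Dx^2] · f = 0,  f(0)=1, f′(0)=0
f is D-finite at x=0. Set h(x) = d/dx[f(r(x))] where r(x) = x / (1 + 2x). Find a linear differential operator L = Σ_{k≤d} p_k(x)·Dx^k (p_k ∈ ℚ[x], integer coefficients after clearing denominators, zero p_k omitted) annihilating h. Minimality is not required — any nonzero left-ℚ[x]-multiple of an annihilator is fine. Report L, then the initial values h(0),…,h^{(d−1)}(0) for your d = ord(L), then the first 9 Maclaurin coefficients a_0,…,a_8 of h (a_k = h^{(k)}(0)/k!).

f: a_k = 1, 0, -8, 0, 32/3, 0, -256/45, 0, 512/315, …
L₀ from L_f via x↦r, Dx↦r'^{-1}Dx.
Derive L from L₀ (diff closure).
L = (40 + 96·x + 96·x^2) + (12 + 72·x + 144·x^2 + 96·x^3)·Dx + (1 + 8·x + 24·x^2 + 32·x^3 + 16·x^4)·Dx^2  (order 2).
h: a_k = 0, -16, 96, -1024/3, 2560/3, -19712/15, -3584/5, 4820992/315, -2646016/35, …
ICs: h(0) = 0, h′(0) = -16.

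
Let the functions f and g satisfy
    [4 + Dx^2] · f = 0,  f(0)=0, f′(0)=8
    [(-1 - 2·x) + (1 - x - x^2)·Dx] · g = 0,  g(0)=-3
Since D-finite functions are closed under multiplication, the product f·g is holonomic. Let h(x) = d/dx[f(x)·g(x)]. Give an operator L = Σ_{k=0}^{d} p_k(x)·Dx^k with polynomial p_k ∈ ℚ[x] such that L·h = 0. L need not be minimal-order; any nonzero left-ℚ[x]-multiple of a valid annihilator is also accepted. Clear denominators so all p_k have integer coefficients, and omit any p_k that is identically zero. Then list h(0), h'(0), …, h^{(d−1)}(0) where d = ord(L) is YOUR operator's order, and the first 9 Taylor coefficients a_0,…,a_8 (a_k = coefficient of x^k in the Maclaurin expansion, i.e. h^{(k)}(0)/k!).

f: a_k = 0, 8, 0, -16/3, 0, 16/15, 0, -32/315, 0, …
g: a_k = -3, -3, -6, -9, -15, -24, -39, -63, -102, …
Sym-product of L_f,L_g gives L₀ (≤ ord 2).
h=h₀': d/dx-closure on L₀ ⇒ L.
L = (-6 - 16·x - 8·x^2 + 16·x^3 + 8·x^4) + (-1 + 2·x + 12·x^2 + 8·x^3)·Dx + (1 - 3·x - x^2 + 4·x^3 + 2·x^4)·Dx^2  (order 2).
h: a_k = -24, -48, -96, -224, -456, -4416/5, -5000/3, -323648/105, -16832/3, …
ICs: h(0) = -24, h′(0) = -48.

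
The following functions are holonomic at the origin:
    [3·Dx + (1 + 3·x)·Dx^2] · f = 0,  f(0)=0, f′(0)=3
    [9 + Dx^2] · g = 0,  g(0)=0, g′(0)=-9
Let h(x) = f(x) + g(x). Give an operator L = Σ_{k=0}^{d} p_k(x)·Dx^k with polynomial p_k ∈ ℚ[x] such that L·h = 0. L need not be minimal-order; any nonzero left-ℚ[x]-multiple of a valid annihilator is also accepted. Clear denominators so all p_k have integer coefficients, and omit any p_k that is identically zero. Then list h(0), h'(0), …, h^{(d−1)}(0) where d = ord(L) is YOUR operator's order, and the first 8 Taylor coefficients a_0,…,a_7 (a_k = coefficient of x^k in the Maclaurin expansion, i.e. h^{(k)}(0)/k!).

f: a_k = 0, 3, -9/2, 9, -81/4, 243/5, -243/2, 2187/7, …
g: a_k = 0, -9, 0, 27/2, 0, -243/40, 0, 729/560, …
Weyl lclm of L_f,L_g ⇒ L₀ (ord ≤ 4).
L = (63 + 54·x + 81·x^2)·Dx + (9 + 45·x + 81·x^2 + 81·x^3)·Dx^2 + (7 + 6·x + 9·x^2)·Dx^3 + (1 + 5·x + 9·x^2 + 9·x^3)·Dx^4  (order 4).
h: a_k = 0, -6, -9/2, 45/2, -81/4, 1701/40, -243/2, 175689/560, …
ICs: h(0) = 0, h′(0) = -6, h′′(0) = -9, h′′′(0) = 135.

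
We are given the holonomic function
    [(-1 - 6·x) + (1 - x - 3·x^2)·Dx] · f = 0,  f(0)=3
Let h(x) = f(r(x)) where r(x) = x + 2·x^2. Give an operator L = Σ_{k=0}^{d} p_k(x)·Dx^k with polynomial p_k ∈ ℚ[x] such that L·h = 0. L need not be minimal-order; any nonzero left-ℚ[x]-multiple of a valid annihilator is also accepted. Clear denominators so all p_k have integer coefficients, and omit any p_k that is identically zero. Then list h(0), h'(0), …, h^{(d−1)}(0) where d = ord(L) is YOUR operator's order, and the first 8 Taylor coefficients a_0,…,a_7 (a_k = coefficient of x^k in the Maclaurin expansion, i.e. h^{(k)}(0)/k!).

L = (1 + 10·x + 36·x^2 + 48·x^3) + (-1 + x + 5·x^2 + 12·x^3 + 12·x^4)·Dx  (order 1).
h: a_k = 3, 3, 18, 69, 231, 828, 3027, 10767, …
ICs: h(0) = 3.

f: a_k = 3, 3, 12, 21, 57, 120, 291, 651, …
Change of var in L_f (x↦r) gives L₀.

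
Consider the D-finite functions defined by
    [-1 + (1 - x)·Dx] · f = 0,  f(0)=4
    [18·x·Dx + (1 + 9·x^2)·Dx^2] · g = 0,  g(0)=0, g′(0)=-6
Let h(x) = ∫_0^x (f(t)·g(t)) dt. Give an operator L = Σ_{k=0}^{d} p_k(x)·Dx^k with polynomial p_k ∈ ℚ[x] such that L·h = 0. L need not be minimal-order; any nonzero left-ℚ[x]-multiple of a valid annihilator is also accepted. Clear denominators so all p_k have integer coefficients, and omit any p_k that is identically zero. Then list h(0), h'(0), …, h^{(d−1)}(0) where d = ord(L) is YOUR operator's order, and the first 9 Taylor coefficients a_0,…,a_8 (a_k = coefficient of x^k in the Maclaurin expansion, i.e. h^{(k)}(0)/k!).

f: a_k = 4, 4, 4, 4, 4, 4, 4, 4, 4, …
g: a_k = 0, -6, 0, 18, 0, -486/5, 0, 4374/7, 0, …
L₀ := L_f ⊗_s L_g (sym. prod.), ord ≤ 2.
∫: right-multiply L₀ by Dx.
L = 18·x·Dx + (2 - 18·x + 36·x^2)·Dx^2 + (-1 + x - 9·x^2 + 9·x^3)·Dx^3  (order 3).
h: a_k = 0, 0, -12, -8, 12, 48/5, -284/5, -1704/35, 9444/35, …
ICs: h(0) = 0, h′(0) = 0, h′′(0) = -24.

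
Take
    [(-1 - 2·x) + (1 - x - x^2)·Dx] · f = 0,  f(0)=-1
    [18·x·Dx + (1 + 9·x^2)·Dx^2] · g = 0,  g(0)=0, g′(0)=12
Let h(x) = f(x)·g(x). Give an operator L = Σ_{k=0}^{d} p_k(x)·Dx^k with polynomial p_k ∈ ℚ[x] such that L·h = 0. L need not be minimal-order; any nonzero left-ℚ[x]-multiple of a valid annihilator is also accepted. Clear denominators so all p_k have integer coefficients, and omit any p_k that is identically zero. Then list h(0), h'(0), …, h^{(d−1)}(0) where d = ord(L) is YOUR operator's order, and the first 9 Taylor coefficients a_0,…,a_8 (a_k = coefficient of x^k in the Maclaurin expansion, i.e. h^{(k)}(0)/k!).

f: a_k = -1, -1, -2, -3, -5, -8, -13, -21, -34, …
g: a_k = 0, 12, 0, -36, 0, 972/5, 0, -8748/7, 0, …
h₀=f·g: eliminate ⇒ L₀, order ≤ 1·2.
L = (2 + 18·x + 54·x^2) + (2 - 14·x + 36·x^2 + 54·x^3)·Dx + (-1 + x - 8·x^2 + 9·x^3 + 9·x^4)·Dx^2  (order 2).
h: a_k = 0, -12, -12, 12, 0, -912/5, -912/5, 30972/35, 24588/35, …
ICs: h(0) = 0, h′(0) = -12.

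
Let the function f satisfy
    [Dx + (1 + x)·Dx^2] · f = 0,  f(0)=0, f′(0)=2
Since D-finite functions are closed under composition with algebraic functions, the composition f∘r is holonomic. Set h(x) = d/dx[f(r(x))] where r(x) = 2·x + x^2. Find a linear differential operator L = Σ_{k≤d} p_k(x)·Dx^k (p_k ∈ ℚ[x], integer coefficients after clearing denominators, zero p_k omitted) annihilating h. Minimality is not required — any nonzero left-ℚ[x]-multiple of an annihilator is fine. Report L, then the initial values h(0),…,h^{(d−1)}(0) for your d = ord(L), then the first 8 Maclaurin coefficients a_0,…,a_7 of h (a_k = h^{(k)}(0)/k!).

f: a_k = 0, 2, -1, 2/3, -1/2, 2/5, -1/3, 2/7, …
f∘r: x↦r, Dx↦Dx/r' in L_f ⇒ L₀.
h₀' ⇒ L via d/dx closure of L₀.
L = 1 + (1 + x)·Dx  (order 1).
h: a_k = 4, -4, 4, -4, 4, -4, 4, -4, …
ICs: h(0) = 4.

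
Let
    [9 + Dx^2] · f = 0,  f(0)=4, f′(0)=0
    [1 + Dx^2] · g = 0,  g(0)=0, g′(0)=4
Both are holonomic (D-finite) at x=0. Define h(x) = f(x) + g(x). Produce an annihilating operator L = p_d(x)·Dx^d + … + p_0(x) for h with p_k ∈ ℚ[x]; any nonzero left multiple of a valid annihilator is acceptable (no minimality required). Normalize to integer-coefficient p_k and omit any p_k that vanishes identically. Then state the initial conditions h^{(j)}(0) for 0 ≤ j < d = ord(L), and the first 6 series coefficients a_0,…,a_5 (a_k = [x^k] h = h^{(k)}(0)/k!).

f: a_k = 4, 0, -18, 0, 27/2, 0, …
g: a_k = 0, 4, 0, -2/3, 0, 1/30, …
Weyl lclm of L_f,L_g ⇒ L₀ (ord ≤ 4).
L = 9 + 10·Dx^2 + Dx^4  (order 4).
h: a_k = 4, 4, -18, -2/3, 27/2, 1/30, …
ICs: h(0) = 4, h′(0) = 4, h′′(0) = -36, h′′′(0) = -4.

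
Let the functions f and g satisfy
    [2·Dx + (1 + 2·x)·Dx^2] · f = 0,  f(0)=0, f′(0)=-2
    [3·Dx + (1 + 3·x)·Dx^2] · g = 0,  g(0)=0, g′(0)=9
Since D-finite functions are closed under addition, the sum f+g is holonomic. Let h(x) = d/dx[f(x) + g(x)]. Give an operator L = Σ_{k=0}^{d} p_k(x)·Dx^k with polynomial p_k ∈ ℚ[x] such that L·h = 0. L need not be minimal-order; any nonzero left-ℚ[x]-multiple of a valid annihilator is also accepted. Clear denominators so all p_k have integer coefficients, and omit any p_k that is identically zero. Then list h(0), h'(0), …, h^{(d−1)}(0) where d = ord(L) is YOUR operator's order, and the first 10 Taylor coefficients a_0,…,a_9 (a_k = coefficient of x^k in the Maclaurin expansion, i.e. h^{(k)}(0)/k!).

L = 12 + (10 + 24·x)·Dx + (1 + 5·x + 6·x^2)·Dx^2  (order 2).
h: a_k = 7, -23, 73, -227, 697, -2123, 6433, -19427, 58537, -176123, …
ICs: h(0) = 7, h′(0) = -23.

f: a_k = 0, -2, 2, -8/3, 4, -32/5, 32/3, -128/7, 32, -512/9, …
g: a_k = 0, 9, -27/2, 27, -243/4, 729/5, -729/2, 6561/7, -19683/8, 6561, …
Weyl lclm of L_f,L_g ⇒ L₀ (ord ≤ 4).
h₀' ⇒ L via d/dx closure of L₀.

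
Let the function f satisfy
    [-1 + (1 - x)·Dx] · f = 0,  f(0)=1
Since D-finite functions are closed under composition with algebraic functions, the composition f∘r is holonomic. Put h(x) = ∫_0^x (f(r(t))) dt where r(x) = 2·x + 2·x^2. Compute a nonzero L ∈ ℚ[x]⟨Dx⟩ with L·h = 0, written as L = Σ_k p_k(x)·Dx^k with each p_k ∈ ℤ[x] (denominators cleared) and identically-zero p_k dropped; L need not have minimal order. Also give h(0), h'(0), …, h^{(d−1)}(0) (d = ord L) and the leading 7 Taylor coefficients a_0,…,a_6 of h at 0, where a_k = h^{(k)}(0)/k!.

L = (2 + 4·x)·Dx + (-1 + 2·x + 2·x^2)·Dx^2  (order 2).
h: a_k = 0, 1, 1, 2, 4, 44/5, 20, …
ICs: h(0) = 0, h′(0) = 1.

f: a_k = 1, 1, 1, 1, 1, 1, 1, …
Substitute x→r, Dx→(1/r')Dx; clear ⇒ L₀.
∫: right-multiply L₀ by Dx.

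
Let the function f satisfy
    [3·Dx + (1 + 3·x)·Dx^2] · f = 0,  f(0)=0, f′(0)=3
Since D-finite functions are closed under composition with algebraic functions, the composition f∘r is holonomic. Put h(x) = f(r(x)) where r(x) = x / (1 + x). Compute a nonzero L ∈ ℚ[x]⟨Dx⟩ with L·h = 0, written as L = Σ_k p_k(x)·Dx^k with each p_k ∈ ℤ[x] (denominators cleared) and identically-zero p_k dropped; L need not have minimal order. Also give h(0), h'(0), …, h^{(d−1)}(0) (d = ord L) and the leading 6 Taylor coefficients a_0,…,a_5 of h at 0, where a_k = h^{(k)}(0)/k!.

f: a_k = 0, 3, -9/2, 9, -81/4, 243/5, …
Substitute x→r, Dx→(1/r')Dx; clear ⇒ L₀.
L = (5 + 8·x)·Dx + (1 + 5·x + 4·x^2)·Dx^2  (order 2).
h: a_k = 0, 3, -15/2, 21, -255/4, 1023/5, …
ICs: h(0) = 0, h′(0) = 3.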